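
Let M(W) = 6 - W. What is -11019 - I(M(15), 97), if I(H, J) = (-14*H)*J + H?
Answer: -23232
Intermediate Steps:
I(H, J) = H - 14*H*J (I(H, J) = -14*H*J + H = H - 14*H*J)
-11019 - I(M(15), 97) = -11019 - (6 - 1*15)*(1 - 14*97) = -11019 - (6 - 15)*(1 - 1358) = -11019 - (-9)*(-1357) = -11019 - 1*12213 = -11019 - 12213 = -23232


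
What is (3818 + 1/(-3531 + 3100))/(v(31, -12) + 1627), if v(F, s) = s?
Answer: 1645557/696065 ≈ 2.3641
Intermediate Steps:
(3818 + 1/(-3531 + 3100))/(v(31, -12) + 1627) = (3818 + 1/(-3531 + 3100))/(-12 + 1627) = (3818 + 1/(-431))/1615 = (3818 - 1/431)*(1/1615) = (1645557/431)*(1/1615) = 1645557/696065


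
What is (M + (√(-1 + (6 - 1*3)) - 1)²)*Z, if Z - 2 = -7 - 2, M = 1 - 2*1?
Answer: -14 + 14*√2 ≈ 5.7990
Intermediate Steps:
M = -1 (M = 1 - 2 = -1)
Z = -7 (Z = 2 + (-7 - 2) = 2 - 9 = -7)
(M + (√(-1 + (6 - 1*3)) - 1)²)*Z = (-1 + (√(-1 + (6 - 1*3)) - 1)²)*(-7) = (-1 + (√(-1 + (6 - 3)) - 1)²)*(-7) = (-1 + (√(-1 + 3) - 1)²)*(-7) = (-1 + (√2 - 1)²)*(-7) = (-1 + (-1 + √2)²)*(-7) = 7 - 7*(-1 + √2)²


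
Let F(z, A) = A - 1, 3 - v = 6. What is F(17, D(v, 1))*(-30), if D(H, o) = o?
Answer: 0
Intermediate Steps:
v = -3 (v = 3 - 1*6 = 3 - 6 = -3)
F(z, A) = -1 + A
F(17, D(v, 1))*(-30) = (-1 + 1)*(-30) = 0*(-30) = 0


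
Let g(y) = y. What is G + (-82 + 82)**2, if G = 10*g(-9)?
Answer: -90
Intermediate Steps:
G = -90 (G = 10*(-9) = -90)
G + (-82 + 82)**2 = -90 + (-82 + 82)**2 = -90 + 0**2 = -90 + 0 = -90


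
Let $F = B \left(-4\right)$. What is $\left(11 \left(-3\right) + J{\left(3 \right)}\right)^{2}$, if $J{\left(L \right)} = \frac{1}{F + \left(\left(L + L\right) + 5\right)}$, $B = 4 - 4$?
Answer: $\frac{131044}{121} \approx 1083.0$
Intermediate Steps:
$B = 0$ ($B = 4 - 4 = 0$)
$F = 0$ ($F = 0 \left(-4\right) = 0$)
$J{\left(L \right)} = \frac{1}{5 + 2 L}$ ($J{\left(L \right)} = \frac{1}{0 + \left(\left(L + L\right) + 5\right)} = \frac{1}{0 + \left(2 L + 5\right)} = \frac{1}{0 + \left(5 + 2 L\right)} = \frac{1}{5 + 2 L}$)
$\left(11 \left(-3\right) + J{\left(3 \right)}\right)^{2} = \left(11 \left(-3\right) + \frac{1}{5 + 2 \cdot 3}\right)^{2} = \left(-33 + \frac{1}{5 + 6}\right)^{2} = \left(-33 + \frac{1}{11}\right)^{2} = \left(- \frac{362}{11}\right)^{2} = \frac{131044}{121}$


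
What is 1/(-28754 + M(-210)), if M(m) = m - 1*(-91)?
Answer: -1/28873 ≈ -3.4634e-5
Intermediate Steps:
M(m) = 91 + m (M(m) = m + 91 = 91 + m)
1/(-28754 + M(-210)) = 1/(-28754 + (91 - 210)) = 1/(-28754 - 119) = 1/(-28873) = -1/28873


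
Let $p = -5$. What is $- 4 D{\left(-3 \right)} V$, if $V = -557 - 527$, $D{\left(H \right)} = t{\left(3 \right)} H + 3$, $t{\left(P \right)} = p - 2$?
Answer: $104064$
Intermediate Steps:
$t{\left(P \right)} = -7$ ($t{\left(P \right)} = -5 - 2 = -7$)
$D{\left(H \right)} = 3 - 7 H$ ($D{\left(H \right)} = - 7 H + 3 = 3 - 7 H$)
$V = -1084$
$- 4 D{\left(-3 \right)} V = - 4 \left(3 - -21\right) \left(-1084\right) = - 4 \left(3 + 21\right) \left(-1084\right) = \left(-4\right) 24 \left(-1084\right) = \left(-96\right) \left(-1084\right) = 104064$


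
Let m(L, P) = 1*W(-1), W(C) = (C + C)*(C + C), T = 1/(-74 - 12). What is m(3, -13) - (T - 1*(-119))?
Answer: -9889/86 ≈ -114.99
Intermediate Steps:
T = -1/86 (T = 1/(-86) = -1/86 ≈ -0.011628)
W(C) = 4*C² (W(C) = (2*C)*(2*C) = 4*C²)
m(L, P) = 4 (m(L, P) = 1*(4*(-1)²) = 1*(4*1) = 1*4 = 4)
m(3, -13) - (T - 1*(-119)) = 4 - (-1/86 - 1*(-119)) = 4 - (-1/86 + 119) = 4 - 1*10233/86 = 4 - 10233/86 = -9889/86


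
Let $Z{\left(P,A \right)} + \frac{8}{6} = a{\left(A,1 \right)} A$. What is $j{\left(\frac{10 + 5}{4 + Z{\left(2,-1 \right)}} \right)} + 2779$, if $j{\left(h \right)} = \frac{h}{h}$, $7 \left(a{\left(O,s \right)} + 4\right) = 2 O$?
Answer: $2780$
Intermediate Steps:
$a{\left(O,s \right)} = -4 + \frac{2 O}{7}$
$Z{\left(P,A \right)} = - \frac{4}{3} + A \left(-4 + \frac{2 A}{7}\right)$ ($Z{\left(P,A \right)} = - \frac{4}{3} + \left(-4 + \frac{2 A}{7}\right) A = - \frac{4}{3} + A \left(-4 + \frac{2 A}{7}\right)$)
$j{\left(h \right)} = 1$
$j{\left(\frac{10 + 5}{4 + Z{\left(2,-1 \right)}} \right)} + 2779 = 1 + 2779 = 2780$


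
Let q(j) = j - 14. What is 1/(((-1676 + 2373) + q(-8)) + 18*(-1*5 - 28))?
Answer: 1/81 ≈ 0.012346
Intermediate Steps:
q(j) = -14 + j
1/(((-1676 + 2373) + q(-8)) + 18*(-1*5 - 28)) = 1/(((-1676 + 2373) + (-14 - 8)) + 18*(-1*5 - 28)) = 1/((697 - 22) + 18*(-5 - 28)) = 1/(675 + 18*(-33)) = 1/(675 - 594) = 1/81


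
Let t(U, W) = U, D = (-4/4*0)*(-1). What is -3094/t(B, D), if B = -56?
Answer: 221/4 ≈ 55.250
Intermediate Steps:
D = 0 (D = (-4*1/4*0)*(-1) = -1*0*(-1) = 0*(-1) = 0)
-3094/t(B, D) = -3094/(-56) = -3094*(-1/56) = 221/4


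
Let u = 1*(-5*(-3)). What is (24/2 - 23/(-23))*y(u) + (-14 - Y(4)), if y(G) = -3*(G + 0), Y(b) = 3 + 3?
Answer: -605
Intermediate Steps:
Y(b) = 6
u = 15 (u = 1*15 = 15)
y(G) = -3*G
(24/2 - 23/(-23))*y(u) + (-14 - Y(4)) = (24/2 - 23/(-23))*(-3*15) + (-14 - 1*6) = (24*(1/2) - 23*(-1/23))*(-45) + (-14 - 6) = (12 + 1)*(-45) - 20 = 13*(-45) - 20 = -585 - 20 = -605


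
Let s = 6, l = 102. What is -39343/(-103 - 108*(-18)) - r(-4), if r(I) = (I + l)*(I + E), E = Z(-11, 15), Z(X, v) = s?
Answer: -400179/1841 ≈ -217.37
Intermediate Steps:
Z(X, v) = 6
E = 6
r(I) = (6 + I)*(102 + I) (r(I) = (I + 102)*(I + 6) = (102 + I)*(6 + I) = (6 + I)*(102 + I))
-39343/(-103 - 108*(-18)) - r(-4) = -39343/(-103 - 108*(-18)) - (612 + (-4)² + 108*(-4)) = -39343/(-103 + 1944) - (612 + 16 - 432) = -39343/1841 - 1*196 = -39343*1/1841 - 196 = -39343/1841 - 196 = -400179/1841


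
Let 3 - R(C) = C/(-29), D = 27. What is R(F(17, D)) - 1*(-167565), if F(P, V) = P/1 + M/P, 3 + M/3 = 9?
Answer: 82611331/493 ≈ 1.6757e+5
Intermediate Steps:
M = 18 (M = -9 + 3*9 = -9 + 27 = 18)
F(P, V) = P + 18/P (F(P, V) = P/1 + 18/P = P*1 + 18/P = P + 18/P)
R(C) = 3 + C/29 (R(C) = 3 - C/(-29) = 3 - C*(-1)/29 = 3 - (-1)*C/29 = 3 + C/29)
R(F(17, D)) - 1*(-167565) = (3 + (17 + 18/17)/29) - 1*(-167565) = (3 + (17 + 18*(1/17))/29) + 167565 = (3 + (17 + 18/17)/29) + 167565 = (3 + (1/29)*(307/17)) + 167565 = (3 + 307/493) + 167565 = 1786/493 + 167565 = 82611331/493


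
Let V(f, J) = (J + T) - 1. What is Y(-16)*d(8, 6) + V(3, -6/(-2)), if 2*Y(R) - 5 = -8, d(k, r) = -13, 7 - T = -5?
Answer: 67/2 ≈ 33.500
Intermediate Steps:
T = 12 (T = 7 - 1*(-5) = 7 + 5 = 12)
Y(R) = -3/2 (Y(R) = 5/2 + (½)*(-8) = 5/2 - 4 = -3/2)
V(f, J) = 11 + J (V(f, J) = (J + 12) - 1 = (12 + J) - 1 = 11 + J)
Y(-16)*d(8, 6) + V(3, -6/(-2)) = -3/2*(-13) + (11 - 6/(-2)) = 39/2 + (11 - 6*(-½)) = 39/2 + (11 + 3) = 39/2 + 14 = 67/2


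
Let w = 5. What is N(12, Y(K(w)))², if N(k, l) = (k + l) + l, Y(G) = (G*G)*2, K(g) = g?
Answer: 12544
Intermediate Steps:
Y(G) = 2*G² (Y(G) = G²*2 = 2*G²)
N(k, l) = k + 2*l
N(12, Y(K(w)))² = (12 + 2*(2*5²))² = (12 + 2*(2*25))² = (12 + 2*50)² = (12 + 100)² = 112² = 12544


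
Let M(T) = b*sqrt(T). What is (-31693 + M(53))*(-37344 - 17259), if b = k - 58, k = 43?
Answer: 1730532879 + 819045*sqrt(53) ≈ 1.7365e+9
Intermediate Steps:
b = -15 (b = 43 - 58 = -15)
M(T) = -15*sqrt(T)
(-31693 + M(53))*(-37344 - 17259) = (-31693 - 15*sqrt(53))*(-37344 - 17259) = (-31693 - 15*sqrt(53))*(-54603) = 1730532879 + 819045*sqrt(53)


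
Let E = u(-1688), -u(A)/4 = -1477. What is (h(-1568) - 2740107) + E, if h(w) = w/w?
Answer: -2734198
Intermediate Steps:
u(A) = 5908 (u(A) = -4*(-1477) = 5908)
h(w) = 1
E = 5908
(h(-1568) - 2740107) + E = (1 - 2740107) + 5908 = -2740106 + 5908 = -2734198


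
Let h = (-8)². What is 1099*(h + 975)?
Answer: 1141861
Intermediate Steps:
h = 64
1099*(h + 975) = 1099*(64 + 975) = 1099*1039 = 1141861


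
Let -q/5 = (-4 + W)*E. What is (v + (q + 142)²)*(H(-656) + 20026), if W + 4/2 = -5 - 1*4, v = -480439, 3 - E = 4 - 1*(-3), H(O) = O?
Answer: -8822550750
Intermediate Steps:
E = -4 (E = 3 - (4 - 1*(-3)) = 3 - (4 + 3) = 3 - 1*7 = 3 - 7 = -4)
W = -11 (W = -2 + (-5 - 1*4) = -2 + (-5 - 4) = -2 - 9 = -11)
q = -300 (q = -5*(-4 - 11)*(-4) = -(-75)*(-4) = -5*60 = -300)
(v + (q + 142)²)*(H(-656) + 20026) = (-480439 + (-300 + 142)²)*(-656 + 20026) = (-480439 + (-158)²)*19370 = (-480439 + 24964)*19370 = -455475*19370 = -8822550750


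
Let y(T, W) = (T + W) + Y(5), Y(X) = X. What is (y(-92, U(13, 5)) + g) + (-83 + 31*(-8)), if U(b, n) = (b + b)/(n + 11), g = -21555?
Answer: -175771/8 ≈ -21971.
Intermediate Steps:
U(b, n) = 2*b/(11 + n) (U(b, n) = (2*b)/(11 + n) = 2*b/(11 + n))
y(T, W) = 5 + T + W (y(T, W) = (T + W) + 5 = 5 + T + W)
(y(-92, U(13, 5)) + g) + (-83 + 31*(-8)) = ((5 - 92 + 2*13/(11 + 5)) - 21555) + (-83 + 31*(-8)) = ((5 - 92 + 2*13/16) - 21555) + (-83 - 248) = ((5 - 92 + 2*13*(1/16)) - 21555) - 331 = ((5 - 92 + 13/8) - 21555) - 331 = (-683/8 - 21555) - 331 = -173123/8 - 331 = -175771/8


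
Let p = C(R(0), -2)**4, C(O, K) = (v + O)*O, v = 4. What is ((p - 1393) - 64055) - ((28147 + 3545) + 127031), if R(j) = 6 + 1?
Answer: 34928870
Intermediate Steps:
R(j) = 7
C(O, K) = O*(4 + O) (C(O, K) = (4 + O)*O = O*(4 + O))
p = 35153041 (p = (7*(4 + 7))**4 = (7*11)**4 = 77**4 = 35153041)
((p - 1393) - 64055) - ((28147 + 3545) + 127031) = ((35153041 - 1393) - 64055) - ((28147 + 3545) + 127031) = (35151648 - 64055) - (31692 + 127031) = 35087593 - 1*158723 = 35087593 - 158723 = 34928870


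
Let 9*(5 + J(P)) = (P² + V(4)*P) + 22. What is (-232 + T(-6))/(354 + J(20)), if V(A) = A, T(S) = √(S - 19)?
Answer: -2088/3643 + 45*I/3643 ≈ -0.57315 + 0.012352*I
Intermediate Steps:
T(S) = √(-19 + S)
J(P) = -23/9 + P²/9 + 4*P/9 (J(P) = -5 + ((P² + 4*P) + 22)/9 = -5 + (22 + P² + 4*P)/9 = -5 + (22/9 + P²/9 + 4*P/9) = -23/9 + P²/9 + 4*P/9)
(-232 + T(-6))/(354 + J(20)) = (-232 + √(-19 - 6))/(354 + (-23/9 + (⅑)*20² + (4/9)*20)) = (-232 + √(-25))/(354 + (-23/9 + (⅑)*400 + 80/9)) = (-232 + 5*I)/(354 + (-23/9 + 400/9 + 80/9)) = (-232 + 5*I)/(354 + 457/9) = (-232 + 5*I)/(3643/9) = (-232 + 5*I)*(9/3643) = -2088/3643 + 45*I/3643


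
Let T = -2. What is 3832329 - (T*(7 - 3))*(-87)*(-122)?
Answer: 3917241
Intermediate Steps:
3832329 - (T*(7 - 3))*(-87)*(-122) = 3832329 - -2*(7 - 3)*(-87)*(-122) = 3832329 - -2*4*(-87)*(-122) = 3832329 - (-8*(-87))*(-122) = 3832329 - 696*(-122) = 3832329 - 1*(-84912) = 3832329 + 84912 = 3917241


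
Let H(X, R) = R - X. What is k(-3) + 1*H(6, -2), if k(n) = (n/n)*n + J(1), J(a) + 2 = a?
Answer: -12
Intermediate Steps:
J(a) = -2 + a
k(n) = -1 + n (k(n) = (n/n)*n + (-2 + 1) = 1*n - 1 = n - 1 = -1 + n)
k(-3) + 1*H(6, -2) = (-1 - 3) + 1*(-2 - 1*6) = -4 + 1*(-2 - 6) = -4 + 1*(-8) = -4 - 8 = -12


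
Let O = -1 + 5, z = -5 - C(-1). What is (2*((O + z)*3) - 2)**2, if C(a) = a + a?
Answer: 16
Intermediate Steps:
C(a) = 2*a
z = -3 (z = -5 - 2*(-1) = -5 - 1*(-2) = -5 + 2 = -3)
O = 4
(2*((O + z)*3) - 2)**2 = (2*((4 - 3)*3) - 2)**2 = (2*(1*3) - 2)**2 = (2*3 - 2)**2 = (6 - 2)**2 = 4**2 = 16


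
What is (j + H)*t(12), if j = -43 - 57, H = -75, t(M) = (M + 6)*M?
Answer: -37800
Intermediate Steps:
t(M) = M*(6 + M) (t(M) = (6 + M)*M = M*(6 + M))
j = -100
(j + H)*t(12) = (-100 - 75)*(12*(6 + 12)) = -2100*18 = -175*216 = -37800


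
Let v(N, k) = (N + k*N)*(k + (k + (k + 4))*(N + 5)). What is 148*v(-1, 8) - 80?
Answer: -117296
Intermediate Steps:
v(N, k) = (N + N*k)*(k + (4 + 2*k)*(5 + N)) (v(N, k) = (N + N*k)*(k + (k + (4 + k))*(5 + N)) = (N + N*k)*(k + (4 + 2*k)*(5 + N)))
148*v(-1, 8) - 80 = 148*(-(20 + 4*(-1) + 11*8**2 + 31*8 + 2*(-1)*8**2 + 6*(-1)*8)) - 80 = 148*(-(20 - 4 + 11*64 + 248 + 2*(-1)*64 - 48)) - 80 = 148*(-(20 - 4 + 704 + 248 - 128 - 48)) - 80 = 148*(-1*792) - 80 = 148*(-792) - 80 = -117216 - 80 = -117296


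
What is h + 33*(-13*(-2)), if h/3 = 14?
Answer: 900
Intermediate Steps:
h = 42 (h = 3*14 = 42)
h + 33*(-13*(-2)) = 42 + 33*(-13*(-2)) = 42 + 33*(-1*(-26)) = 42 + 33*26 = 42 + 858 = 900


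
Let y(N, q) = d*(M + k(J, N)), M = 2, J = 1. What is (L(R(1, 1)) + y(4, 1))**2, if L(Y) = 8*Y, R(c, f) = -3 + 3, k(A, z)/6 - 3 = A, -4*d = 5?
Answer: 4225/4 ≈ 1056.3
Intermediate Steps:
d = -5/4 (d = -1/4*5 = -5/4 ≈ -1.2500)
k(A, z) = 18 + 6*A
R(c, f) = 0
y(N, q) = -65/2 (y(N, q) = -5*(2 + (18 + 6*1))/4 = -5*(2 + (18 + 6))/4 = -5*(2 + 24)/4 = -5/4*26 = -65/2)
(L(R(1, 1)) + y(4, 1))**2 = (8*0 - 65/2)**2 = (0 - 65/2)**2 = (-65/2)**2 = 4225/4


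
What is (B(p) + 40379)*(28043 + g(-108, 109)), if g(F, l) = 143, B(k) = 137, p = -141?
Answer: 1141983976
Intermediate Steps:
(B(p) + 40379)*(28043 + g(-108, 109)) = (137 + 40379)*(28043 + 143) = 40516*28186 = 1141983976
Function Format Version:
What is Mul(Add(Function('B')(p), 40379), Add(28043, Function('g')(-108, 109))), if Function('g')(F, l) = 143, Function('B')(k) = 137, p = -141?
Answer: 1141983976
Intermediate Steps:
Mul(Add(Function('B')(p), 40379), Add(28043, Function('g')(-108, 109))) = Mul(Add(137, 40379), Add(28043, 143)) = Mul(40516, 28186) = 1141983976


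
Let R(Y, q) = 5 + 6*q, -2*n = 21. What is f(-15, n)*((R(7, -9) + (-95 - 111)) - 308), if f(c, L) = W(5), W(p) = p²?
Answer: -14075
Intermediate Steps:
n = -21/2 (n = -½*21 = -21/2 ≈ -10.500)
f(c, L) = 25 (f(c, L) = 5² = 25)
f(-15, n)*((R(7, -9) + (-95 - 111)) - 308) = 25*(((5 + 6*(-9)) + (-95 - 111)) - 308) = 25*(((5 - 54) - 206) - 308) = 25*((-49 - 206) - 308) = 25*(-255 - 308) = 25*(-563) = -14075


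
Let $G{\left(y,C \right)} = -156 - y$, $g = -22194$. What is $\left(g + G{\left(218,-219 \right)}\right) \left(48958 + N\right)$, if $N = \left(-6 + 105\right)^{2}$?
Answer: $-1326073112$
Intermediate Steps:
$N = 9801$ ($N = 99^{2} = 9801$)
$\left(g + G{\left(218,-219 \right)}\right) \left(48958 + N\right) = \left(-22194 - 374\right) \left(48958 + 9801\right) = \left(-22194 - 374\right) 58759 = \left(-22568\right) 58759 = -1326073112$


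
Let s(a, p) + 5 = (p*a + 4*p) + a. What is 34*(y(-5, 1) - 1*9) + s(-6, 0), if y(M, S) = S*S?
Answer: -283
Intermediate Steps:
y(M, S) = S²
s(a, p) = -5 + a + 4*p + a*p (s(a, p) = -5 + ((p*a + 4*p) + a) = -5 + ((a*p + 4*p) + a) = -5 + ((4*p + a*p) + a) = -5 + (a + 4*p + a*p) = -5 + a + 4*p + a*p)
34*(y(-5, 1) - 1*9) + s(-6, 0) = 34*(1² - 1*9) + (-5 - 6 + 4*0 - 6*0) = 34*(1 - 9) + (-5 - 6 + 0 + 0) = 34*(-8) - 11 = -272 - 11 = -283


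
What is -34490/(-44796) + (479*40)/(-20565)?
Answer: -4966817/30707658 ≈ -0.16175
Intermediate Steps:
-34490/(-44796) + (479*40)/(-20565) = -34490*(-1/44796) + 19160*(-1/20565) = 17245/22398 - 3832/4113 = -4966817/30707658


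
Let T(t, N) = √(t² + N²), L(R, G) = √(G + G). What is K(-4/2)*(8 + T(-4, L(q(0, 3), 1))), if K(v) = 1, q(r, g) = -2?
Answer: 8 + 3*√2 ≈ 12.243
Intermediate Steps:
L(R, G) = √2*√G (L(R, G) = √(2*G) = √2*√G)
T(t, N) = √(N² + t²)
K(-4/2)*(8 + T(-4, L(q(0, 3), 1))) = 1*(8 + √((√2*√1)² + (-4)²)) = 1*(8 + √((√2*1)² + 16)) = 1*(8 + √((√2)² + 16)) = 1*(8 + √(2 + 16)) = 1*(8 + √18) = 1*(8 + 3*√2) = 8 + 3*√2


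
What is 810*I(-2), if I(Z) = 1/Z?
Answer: -405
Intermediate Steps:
810*I(-2) = 810/(-2) = 810*(-½) = -405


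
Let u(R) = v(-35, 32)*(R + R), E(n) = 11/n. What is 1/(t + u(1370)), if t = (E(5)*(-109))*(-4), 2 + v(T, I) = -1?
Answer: -5/36304 ≈ -0.00013773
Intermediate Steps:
v(T, I) = -3 (v(T, I) = -2 - 1 = -3)
u(R) = -6*R (u(R) = -3*(R + R) = -6*R)
t = 4796/5 (t = ((11/5)*(-109))*(-4) = -1199/5*(-4) = 4796/5 ≈ 959.20)
1/(t + u(1370)) = 1/(4796/5 - 6*1370) = 1/(4796/5 - 8220) = 1/(-36304/5) = -5/36304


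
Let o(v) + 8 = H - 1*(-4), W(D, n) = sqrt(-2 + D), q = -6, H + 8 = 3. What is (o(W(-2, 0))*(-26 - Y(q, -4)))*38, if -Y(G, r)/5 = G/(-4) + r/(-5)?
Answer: 4959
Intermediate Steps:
H = -5 (H = -8 + 3 = -5)
o(v) = -9 (o(v) = -8 + (-5 - 1*(-4)) = -8 + (-5 + 4) = -8 - 1 = -9)
Y(G, r) = r + 5*G/4 (Y(G, r) = -5*(G/(-4) + r/(-5)) = -5*(G*(-1/4) + r*(-1/5)) = -5*(-G/4 - r/5) = r + 5*G/4)
(o(W(-2, 0))*(-26 - Y(q, -4)))*38 = -9*(-26 - (-4 + (5/4)*(-6)))*38 = -9*(-26 - (-4 - 15/2))*38 = -9*(-26 - 1*(-23/2))*38 = -9*(-26 + 23/2)*38 = -9*(-29/2)*38 = (261/2)*38 = 4959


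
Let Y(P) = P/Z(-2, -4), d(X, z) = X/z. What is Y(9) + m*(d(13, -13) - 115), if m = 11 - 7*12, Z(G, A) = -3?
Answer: 8465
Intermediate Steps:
Y(P) = -P/3 (Y(P) = P/(-3) = P*(-1/3) = -P/3)
m = -73 (m = 11 - 84 = -73)
Y(9) + m*(d(13, -13) - 115) = -1/3*9 - 73*(13/(-13) - 115) = -3 - 73*(13*(-1/13) - 115) = -3 - 73*(-1 - 115) = -3 - 73*(-116) = -3 + 8468 = 8465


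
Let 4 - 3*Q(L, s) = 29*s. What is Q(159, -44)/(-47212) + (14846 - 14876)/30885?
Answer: -25162/2514039 ≈ -0.010009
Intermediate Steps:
Q(L, s) = 4/3 - 29*s/3
Q(159, -44)/(-47212) + (14846 - 14876)/30885 = (4/3 - 29/3*(-44))/(-47212) + (14846 - 14876)/30885 = (4/3 + 1276/3)*(-1/47212) - 30*1/30885 = (1280/3)*(-1/47212) - 2/2059 = -320/35409 - 2/2059 = -25162/2514039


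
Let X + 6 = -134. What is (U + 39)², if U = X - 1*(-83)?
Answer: 324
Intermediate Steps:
X = -140 (X = -6 - 134 = -140)
U = -57 (U = -140 - 1*(-83) = -140 + 83 = -57)
(U + 39)² = (-57 + 39)² = (-18)² = 324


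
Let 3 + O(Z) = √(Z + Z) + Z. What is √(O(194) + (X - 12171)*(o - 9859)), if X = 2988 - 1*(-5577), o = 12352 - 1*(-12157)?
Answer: √(-52827709 + 2*√97) ≈ 7268.3*I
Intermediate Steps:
o = 24509 (o = 12352 + 12157 = 24509)
O(Z) = -3 + Z + √2*√Z (O(Z) = -3 + (√(Z + Z) + Z) = -3 + (√(2*Z) + Z) = -3 + (√2*√Z + Z) = -3 + (Z + √2*√Z) = -3 + Z + √2*√Z)
X = 8565 (X = 2988 + 5577 = 8565)
√(O(194) + (X - 12171)*(o - 9859)) = √((-3 + 194 + √2*√194) + (8565 - 12171)*(24509 - 9859)) = √((-3 + 194 + 2*√97) - 3606*14650) = √((191 + 2*√97) - 52827900) = √(-52827709 + 2*√97)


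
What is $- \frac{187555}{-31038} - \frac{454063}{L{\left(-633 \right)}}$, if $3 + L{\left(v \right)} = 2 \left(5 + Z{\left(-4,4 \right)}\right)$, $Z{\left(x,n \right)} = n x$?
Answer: $\frac{14097896269}{775950} \approx 18169.0$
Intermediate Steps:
$L{\left(v \right)} = -25$ ($L{\left(v \right)} = -3 + 2 \left(5 + 4 \left(-4\right)\right) = -3 + 2 \left(5 - 16\right) = -3 + 2 \left(-11\right) = -3 - 22 = -25$)
$- \frac{187555}{-31038} - \frac{454063}{L{\left(-633 \right)}} = - \frac{187555}{-31038} - \frac{454063}{-25} = \left(-187555\right) \left(- \frac{1}{31038}\right) - - \frac{454063}{25} = \frac{187555}{31038} + \frac{454063}{25} = \frac{14097896269}{775950}$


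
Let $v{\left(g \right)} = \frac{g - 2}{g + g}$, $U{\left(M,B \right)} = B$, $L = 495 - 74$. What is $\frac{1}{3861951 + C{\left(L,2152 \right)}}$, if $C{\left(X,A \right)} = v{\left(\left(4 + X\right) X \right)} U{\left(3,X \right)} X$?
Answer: $\frac{850}{3357984933} \approx 2.5313 \cdot 10^{-7}$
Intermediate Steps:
$L = 421$
$v{\left(g \right)} = \frac{-2 + g}{2 g}$
$C{\left(X,A \right)} = \frac{X \left(-2 + X \left(4 + X\right)\right)}{2 \left(4 + X\right)}$ ($C{\left(X,A \right)} = \frac{-2 + \left(4 + X\right) X}{2 \left(4 + X\right) X} X X = \frac{-2 + X \left(4 + X\right)}{2 X \left(4 + X\right)} X X = \frac{-2 + X \left(4 + X\right)}{2 \left(4 + X\right)} X = \frac{X \left(-2 + X \left(4 + X\right)\right)}{2 \left(4 + X\right)}$)
$\frac{1}{3861951 + C{\left(L,2152 \right)}} = \frac{1}{3861951 + \frac{1}{2} \cdot 421 \frac{1}{4 + 421} \left(-2 + 421 \left(4 + 421\right)\right)} = \frac{1}{3861951 + \frac{1}{2} \cdot 421 \cdot \frac{1}{425} \left(-2 + 421 \cdot 425\right)} = \frac{1}{3861951 + \frac{1}{2} \cdot 421 \cdot \frac{1}{425} \left(-2 + 178925\right)} = \frac{1}{3861951 + \frac{1}{2} \cdot 421 \cdot \frac{1}{425} \cdot 178923} = \frac{1}{3861951 + \frac{75326583}{850}} = \frac{1}{\frac{3357984933}{850}} = \frac{850}{3357984933}$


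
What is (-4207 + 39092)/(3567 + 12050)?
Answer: 34885/15617 ≈ 2.2338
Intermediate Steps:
(-4207 + 39092)/(3567 + 12050) = 34885/15617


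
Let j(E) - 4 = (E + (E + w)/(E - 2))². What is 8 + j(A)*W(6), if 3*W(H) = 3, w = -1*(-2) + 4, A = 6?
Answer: 93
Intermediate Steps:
w = 6 (w = 2 + 4 = 6)
W(H) = 1 (W(H) = (⅓)*3 = 1)
j(E) = 4 + (E + (6 + E)/(-2 + E))² (j(E) = 4 + (E + (E + 6)/(E - 2))² = 4 + (E + (6 + E)/(-2 + E))²)
8 + j(A)*W(6) = 8 + (4 + (6 + 6² - 1*6)²/(-2 + 6)²)*1 = 8 + (4 + (6 + 36 - 6)²/4²)*1 = 8 + (4 + (1/16)*36²)*1 = 8 + (4 + (1/16)*1296)*1 = 8 + (4 + 81)*1 = 8 + 85*1 = 8 + 85 = 93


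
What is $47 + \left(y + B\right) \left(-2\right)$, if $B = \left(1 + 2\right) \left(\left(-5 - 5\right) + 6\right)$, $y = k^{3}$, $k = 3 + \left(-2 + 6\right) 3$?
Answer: $-6679$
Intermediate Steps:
$k = 15$ ($k = 3 + 4 \cdot 3 = 3 + 12 = 15$)
$y = 3375$ ($y = 15^{3} = 3375$)
$B = -12$ ($B = 3 \left(-10 + 6\right) = 3 \left(-4\right) = -12$)
$47 + \left(y + B\right) \left(-2\right) = 47 + \left(3375 - 12\right) \left(-2\right) = 47 + 3363 \left(-2\right) = 47 - 6726 = -6679$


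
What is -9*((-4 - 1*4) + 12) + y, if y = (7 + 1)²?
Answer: 28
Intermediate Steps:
y = 64 (y = 8² = 64)
-9*((-4 - 1*4) + 12) + y = -9*((-4 - 1*4) + 12) + 64 = -9*((-4 - 4) + 12) + 64 = -9*(-8 + 12) + 64 = -9*4 + 64 = -36 + 64 = 28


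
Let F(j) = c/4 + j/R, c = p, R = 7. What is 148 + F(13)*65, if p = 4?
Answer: 2336/7 ≈ 333.71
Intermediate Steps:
c = 4
F(j) = 1 + j/7 (F(j) = 4/4 + j/7 = 4*(¼) + j*(⅐) = 1 + j/7)
148 + F(13)*65 = 148 + (1 + (⅐)*13)*65 = 148 + (1 + 13/7)*65 = 148 + (20/7)*65 = 148 + 1300/7 = 2336/7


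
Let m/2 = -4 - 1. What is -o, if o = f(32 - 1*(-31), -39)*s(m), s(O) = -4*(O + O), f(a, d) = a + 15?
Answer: -6240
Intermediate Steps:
f(a, d) = 15 + a
m = -10 (m = 2*(-4 - 1) = 2*(-5) = -10)
s(O) = -8*O
o = 6240 (o = (15 + (32 - 1*(-31)))*(-8*(-10)) = (15 + (32 + 31))*80 = (15 + 63)*80 = 78*80 = 6240)
-o = -1*6240 = -6240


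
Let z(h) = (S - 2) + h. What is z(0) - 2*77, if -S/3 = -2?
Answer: -150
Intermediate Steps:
S = 6 (S = -3*(-2) = 6)
z(h) = 4 + h (z(h) = (6 - 2) + h = 4 + h)
z(0) - 2*77 = (4 + 0) - 2*77 = 4 - 154 = -150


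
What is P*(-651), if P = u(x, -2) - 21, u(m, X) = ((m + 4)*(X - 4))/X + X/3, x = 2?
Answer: 2387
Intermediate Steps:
u(m, X) = X/3 + (-4 + X)*(4 + m)/X (u(m, X) = ((4 + m)*(-4 + X))/X + X*(⅓) = ((-4 + X)*(4 + m))/X + X/3 = (-4 + X)*(4 + m)/X + X/3 = X/3 + (-4 + X)*(4 + m)/X)
P = -11/3 (P = (4 + 2 - 16/(-2) + (⅓)*(-2) - 4*2/(-2)) - 21 = (4 + 2 - 16*(-½) - ⅔ - 4*2*(-½)) - 21 = (4 + 2 + 8 - ⅔ + 4) - 21 = 52/3 - 21 = -11/3 ≈ -3.6667)
P*(-651) = -11/3*(-651) = 2387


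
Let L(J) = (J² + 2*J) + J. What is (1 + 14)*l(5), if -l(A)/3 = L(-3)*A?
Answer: 0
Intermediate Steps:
L(J) = J² + 3*J
l(A) = 0 (l(A) = -3*(-3*(3 - 3))*A = -3*(-3*0)*A = -0*A = -3*0 = 0)
(1 + 14)*l(5) = (1 + 14)*0 = 15*0 = 0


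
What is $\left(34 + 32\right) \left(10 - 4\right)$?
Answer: $396$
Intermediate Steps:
$\left(34 + 32\right) \left(10 - 4\right) = 66 \left(10 - 4\right) = 66 \cdot 6 = 396$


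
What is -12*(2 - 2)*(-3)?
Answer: 0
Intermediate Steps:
-12*(2 - 2)*(-3) = -12*0*(-3) = 0*(-3) = 0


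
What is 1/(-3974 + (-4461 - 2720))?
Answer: -1/11155 ≈ -8.9646e-5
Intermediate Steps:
1/(-3974 + (-4461 - 2720)) = 1/(-3974 - 7181) = 1/(-11155) = -1/11155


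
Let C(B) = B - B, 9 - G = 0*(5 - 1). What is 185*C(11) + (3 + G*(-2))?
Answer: -15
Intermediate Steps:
G = 9 (G = 9 - 0*(5 - 1) = 9 - 0*4 = 9 - 1*0 = 9 + 0 = 9)
C(B) = 0
185*C(11) + (3 + G*(-2)) = 185*0 + (3 + 9*(-2)) = 0 + (3 - 18) = 0 - 15 = -15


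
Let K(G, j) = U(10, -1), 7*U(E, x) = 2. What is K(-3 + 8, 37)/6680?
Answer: 1/23380 ≈ 4.2772e-5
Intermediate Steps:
U(E, x) = 2/7 (U(E, x) = (1/7)*2 = 2/7)
K(G, j) = 2/7
K(-3 + 8, 37)/6680 = (2/7)/6680 = (2/7)*(1/6680) = 1/23380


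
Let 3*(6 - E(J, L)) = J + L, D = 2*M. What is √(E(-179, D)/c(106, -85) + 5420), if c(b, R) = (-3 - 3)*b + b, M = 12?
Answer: √13702026930/1590 ≈ 73.620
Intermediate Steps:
D = 24 (D = 2*12 = 24)
E(J, L) = 6 - J/3 - L/3 (E(J, L) = 6 - (J + L)/3 = 6 + (-J/3 - L/3) = 6 - J/3 - L/3)
c(b, R) = -5*b (c(b, R) = -6*b + b = -5*b)
√(E(-179, D)/c(106, -85) + 5420) = √((6 - ⅓*(-179) - ⅓*24)/((-5*106)) + 5420) = √((6 + 179/3 - 8)/(-530) + 5420) = √((173/3)*(-1/530) + 5420) = √(-173/1590 + 5420) = √(8617627/1590) = √13702026930/1590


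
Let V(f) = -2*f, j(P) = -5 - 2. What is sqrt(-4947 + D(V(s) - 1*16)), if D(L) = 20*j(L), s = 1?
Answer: I*sqrt(5087) ≈ 71.323*I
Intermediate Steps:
j(P) = -7
D(L) = -140 (D(L) = 20*(-7) = -140)
sqrt(-4947 + D(V(s) - 1*16)) = sqrt(-4947 - 140) = sqrt(-5087) = I*sqrt(5087)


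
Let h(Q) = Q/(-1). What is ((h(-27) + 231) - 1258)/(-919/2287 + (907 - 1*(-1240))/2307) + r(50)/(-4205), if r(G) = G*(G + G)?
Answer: -554999715625/293304637 ≈ -1892.2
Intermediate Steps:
h(Q) = -Q (h(Q) = Q*(-1) = -Q)
r(G) = 2*G**2 (r(G) = G*(2*G) = 2*G**2)
((h(-27) + 231) - 1258)/(-919/2287 + (907 - 1*(-1240))/2307) + r(50)/(-4205) = ((-1*(-27) + 231) - 1258)/(-919/2287 + (907 - 1*(-1240))/2307) + (2*50**2)/(-4205) = ((27 + 231) - 1258)/(-919*1/2287 + (907 + 1240)*(1/2307)) + (2*2500)*(-1/4205) = (258 - 1258)/(-919/2287 + 2147*(1/2307)) + 5000*(-1/4205) = -1000/(-919/2287 + 2147/2307) - 1000/841 = -1000/2790056/5276109 - 1000/841 = -1000*5276109/2790056 - 1000/841 = -659513625/348757 - 1000/841 = -554999715625/293304637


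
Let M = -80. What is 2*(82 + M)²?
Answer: 8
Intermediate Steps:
2*(82 + M)² = 2*(82 - 80)² = 2*2² = 2*4 = 8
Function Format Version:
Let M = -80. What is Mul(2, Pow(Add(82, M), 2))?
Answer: 8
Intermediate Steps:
Mul(2, Pow(Add(82, M), 2)) = Mul(2, Pow(Add(82, -80), 2)) = Mul(2, Pow(2, 2)) = Mul(2, 4) = 8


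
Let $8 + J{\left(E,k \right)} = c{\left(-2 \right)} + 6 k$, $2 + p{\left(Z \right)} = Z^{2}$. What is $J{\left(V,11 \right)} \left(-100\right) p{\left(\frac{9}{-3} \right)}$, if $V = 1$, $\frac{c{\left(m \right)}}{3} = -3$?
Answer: $-34300$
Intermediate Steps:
$c{\left(m \right)} = -9$ ($c{\left(m \right)} = 3 \left(-3\right) = -9$)
$p{\left(Z \right)} = -2 + Z^{2}$
$J{\left(E,k \right)} = -17 + 6 k$ ($J{\left(E,k \right)} = -8 + \left(-9 + 6 k\right) = -17 + 6 k$)
$J{\left(V,11 \right)} \left(-100\right) p{\left(\frac{9}{-3} \right)} = \left(-17 + 6 \cdot 11\right) \left(-100\right) \left(-2 + \left(\frac{9}{-3}\right)^{2}\right) = \left(-17 + 66\right) \left(-100\right) \left(-2 + \left(9 \left(- \frac{1}{3}\right)\right)^{2}\right) = 49 \left(-100\right) \left(-2 + \left(-3\right)^{2}\right) = - 4900 \left(-2 + 9\right) = \left(-4900\right) 7 = -34300$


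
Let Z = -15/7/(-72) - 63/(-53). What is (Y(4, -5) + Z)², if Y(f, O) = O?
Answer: 1133736241/79281216 ≈ 14.300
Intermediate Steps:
Z = 10849/8904 (Z = -15*⅐*(-1/72) - 63*(-1/53) = -15/7*(-1/72) + 63/53 = 5/168 + 63/53 = 10849/8904 ≈ 1.2184)
(Y(4, -5) + Z)² = (-5 + 10849/8904)² = (-33671/8904)² = 1133736241/79281216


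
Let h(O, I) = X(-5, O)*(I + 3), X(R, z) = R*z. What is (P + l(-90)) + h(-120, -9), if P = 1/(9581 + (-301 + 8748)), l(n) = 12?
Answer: -64684463/18028 ≈ -3588.0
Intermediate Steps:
h(O, I) = -5*O*(3 + I) (h(O, I) = (-5*O)*(I + 3) = (-5*O)*(3 + I) = -5*O*(3 + I))
P = 1/18028 (P = 1/(9581 + 8447) = 1/18028 ≈ 5.5469e-5)
(P + l(-90)) + h(-120, -9) = (1/18028 + 12) - 5*(-120)*(3 - 9) = 216337/18028 - 5*(-120)*(-6) = 216337/18028 - 3600 = -64684463/18028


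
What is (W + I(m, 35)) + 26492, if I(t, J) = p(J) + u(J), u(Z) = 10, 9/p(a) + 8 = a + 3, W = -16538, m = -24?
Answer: 99643/10 ≈ 9964.3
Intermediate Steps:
p(a) = 9/(-5 + a) (p(a) = 9/(-8 + (a + 3)) = 9/(-8 + (3 + a)) = 9/(-5 + a))
I(t, J) = 10 + 9/(-5 + J) (I(t, J) = 9/(-5 + J) + 10 = 10 + 9/(-5 + J))
(W + I(m, 35)) + 26492 = (-16538 + (-41 + 10*35)/(-5 + 35)) + 26492 = (-16538 + (-41 + 350)/30) + 26492 = (-16538 + (1/30)*309) + 26492 = (-16538 + 103/10) + 26492 = -165277/10 + 26492 = 99643/10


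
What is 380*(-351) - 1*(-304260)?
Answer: 170880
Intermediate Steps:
380*(-351) - 1*(-304260) = -133380 + 304260 = 170880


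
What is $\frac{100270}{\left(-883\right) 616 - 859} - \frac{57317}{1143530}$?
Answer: $- \frac{145887309579}{622980278110} \approx -0.23418$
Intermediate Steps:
$\frac{100270}{\left(-883\right) 616 - 859} - \frac{57317}{1143530} = \frac{100270}{-543928 - 859} - \frac{57317}{1143530} = \frac{100270}{-544787} - \frac{57317}{1143530} = 100270 \left(- \frac{1}{544787}\right) - \frac{57317}{1143530} = - \frac{100270}{544787} - \frac{57317}{1143530} = - \frac{145887309579}{622980278110}$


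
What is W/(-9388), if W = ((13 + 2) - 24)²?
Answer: -81/9388 ≈ -0.0086280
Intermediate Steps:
W = 81 (W = (15 - 24)² = (-9)² = 81)
W/(-9388) = 81/(-9388) = 81*(-1/9388) = -81/9388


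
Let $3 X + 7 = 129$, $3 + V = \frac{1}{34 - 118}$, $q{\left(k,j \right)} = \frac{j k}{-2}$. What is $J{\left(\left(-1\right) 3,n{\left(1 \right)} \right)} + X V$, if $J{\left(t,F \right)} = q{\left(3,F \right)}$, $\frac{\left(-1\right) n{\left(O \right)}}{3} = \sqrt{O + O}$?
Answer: $- \frac{15433}{126} + \frac{9 \sqrt{2}}{2} \approx -116.12$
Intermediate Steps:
$q{\left(k,j \right)} = - \frac{j k}{2}$ ($q{\left(k,j \right)} = j k \left(- \frac{1}{2}\right) = - \frac{j k}{2}$)
$n{\left(O \right)} = - 3 \sqrt{2} \sqrt{O}$ ($n{\left(O \right)} = - 3 \sqrt{O + O} = - 3 \sqrt{2 O} = - 3 \sqrt{2} \sqrt{O}$)
$J{\left(t,F \right)} = - \frac{3 F}{2}$ ($J{\left(t,F \right)} = \left(- \frac{1}{2}\right) F 3 = - \frac{3 F}{2}$)
$V = - \frac{253}{84}$ ($V = -3 + \frac{1}{34 - 118} = -3 + \frac{1}{-84} = -3 - \frac{1}{84} = - \frac{253}{84} \approx -3.0119$)
$X = \frac{122}{3}$ ($X = - \frac{7}{3} + \frac{1}{3} \cdot 129 = - \frac{7}{3} + 43 = \frac{122}{3} \approx 40.667$)
$J{\left(\left(-1\right) 3,n{\left(1 \right)} \right)} + X V = - \frac{3 \left(- 3 \sqrt{2} \sqrt{1}\right)}{2} + \frac{122}{3} \left(- \frac{253}{84}\right) = - \frac{3 \left(\left(-3\right) \sqrt{2} \cdot 1\right)}{2} - \frac{15433}{126} = - \frac{3 \left(- 3 \sqrt{2}\right)}{2} - \frac{15433}{126} = \frac{9 \sqrt{2}}{2} - \frac{15433}{126} = - \frac{15433}{126} + \frac{9 \sqrt{2}}{2}$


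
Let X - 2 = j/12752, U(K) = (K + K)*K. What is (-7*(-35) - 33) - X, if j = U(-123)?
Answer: 1323831/6376 ≈ 207.63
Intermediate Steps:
U(K) = 2*K² (U(K) = (2*K)*K = 2*K²)
j = 30258 (j = 2*(-123)² = 2*15129 = 30258)
X = 27881/6376 (X = 2 + 30258/12752 = 2 + 30258*(1/12752) = 2 + 15129/6376 = 27881/6376 ≈ 4.3728)
(-7*(-35) - 33) - X = (-7*(-35) - 33) - 1*27881/6376 = (245 - 33) - 27881/6376 = 212 - 27881/6376 = 1323831/6376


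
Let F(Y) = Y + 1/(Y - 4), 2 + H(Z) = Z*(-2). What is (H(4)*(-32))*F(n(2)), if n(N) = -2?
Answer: -2080/3 ≈ -693.33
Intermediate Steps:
H(Z) = -2 - 2*Z (H(Z) = -2 + Z*(-2) = -2 - 2*Z)
F(Y) = Y + 1/(-4 + Y)
(H(4)*(-32))*F(n(2)) = ((-2 - 2*4)*(-32))*((1 + (-2)² - 4*(-2))/(-4 - 2)) = ((-2 - 8)*(-32))*((1 + 4 + 8)/(-6)) = (-10*(-32))*(-⅙*13) = 320*(-13/6) = -2080/3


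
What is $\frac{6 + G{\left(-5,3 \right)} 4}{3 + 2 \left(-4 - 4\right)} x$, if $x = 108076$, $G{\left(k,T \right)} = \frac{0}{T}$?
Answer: $- \frac{648456}{13} \approx -49881.0$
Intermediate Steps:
$G{\left(k,T \right)} = 0$
$\frac{6 + G{\left(-5,3 \right)} 4}{3 + 2 \left(-4 - 4\right)} x = \frac{6 + 0 \cdot 4}{3 + 2 \left(-4 - 4\right)} 108076 = \frac{6 + 0}{3 + 2 \left(-8\right)} 108076 = \frac{6}{3 - 16} \cdot 108076 = \frac{6}{-13} \cdot 108076 = 6 \left(- \frac{1}{13}\right) 108076 = \left(- \frac{6}{13}\right) 108076 = - \frac{648456}{13}$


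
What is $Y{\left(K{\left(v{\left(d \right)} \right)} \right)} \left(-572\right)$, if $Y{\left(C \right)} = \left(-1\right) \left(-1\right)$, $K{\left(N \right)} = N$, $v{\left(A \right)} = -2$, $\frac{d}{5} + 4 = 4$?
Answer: $-572$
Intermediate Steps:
$d = 0$ ($d = -20 + 5 \cdot 4 = -20 + 20 = 0$)
$Y{\left(C \right)} = 1$
$Y{\left(K{\left(v{\left(d \right)} \right)} \right)} \left(-572\right) = 1 \left(-572\right) = -572$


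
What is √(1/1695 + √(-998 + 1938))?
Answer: √(1695 + 5746050*√235)/1695 ≈ 5.5371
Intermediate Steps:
√(1/1695 + √(-998 + 1938)) = √(1/1695 + √940) = √(1/1695 + 2*√235)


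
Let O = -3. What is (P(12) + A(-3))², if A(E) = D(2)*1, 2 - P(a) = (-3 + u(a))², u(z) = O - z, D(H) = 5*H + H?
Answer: 96100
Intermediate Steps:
D(H) = 6*H
u(z) = -3 - z
P(a) = 2 - (-6 - a)² (P(a) = 2 - (-3 + (-3 - a))² = 2 - (-6 - a)²)
A(E) = 12 (A(E) = (6*2)*1 = 12*1 = 12)
(P(12) + A(-3))² = ((2 - (6 + 12)²) + 12)² = ((2 - 1*18²) + 12)² = ((2 - 1*324) + 12)² = ((2 - 324) + 12)² = (-322 + 12)² = (-310)² = 96100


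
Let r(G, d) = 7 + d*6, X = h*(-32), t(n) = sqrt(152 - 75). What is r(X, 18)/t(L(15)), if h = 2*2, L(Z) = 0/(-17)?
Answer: 115*sqrt(77)/77 ≈ 13.105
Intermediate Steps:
L(Z) = 0 (L(Z) = 0*(-1/17) = 0)
h = 4
t(n) = sqrt(77)
X = -128 (X = 4*(-32) = -128)
r(G, d) = 7 + 6*d
r(X, 18)/t(L(15)) = (7 + 6*18)/(sqrt(77)) = (7 + 108)*(sqrt(77)/77) = 115*(sqrt(77)/77) = 115*sqrt(77)/77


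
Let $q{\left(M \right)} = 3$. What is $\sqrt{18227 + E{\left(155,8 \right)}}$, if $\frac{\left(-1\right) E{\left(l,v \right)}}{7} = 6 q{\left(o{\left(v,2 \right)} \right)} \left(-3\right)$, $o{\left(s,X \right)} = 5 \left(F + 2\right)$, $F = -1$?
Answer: $61 \sqrt{5} \approx 136.4$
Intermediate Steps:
$o{\left(s,X \right)} = 5$ ($o{\left(s,X \right)} = 5 \left(-1 + 2\right) = 5 \cdot 1 = 5$)
$E{\left(l,v \right)} = 378$ ($E{\left(l,v \right)} = - 7 \cdot 6 \cdot 3 \left(-3\right) = - 7 \cdot 18 \left(-3\right) = \left(-7\right) \left(-54\right) = 378$)
$\sqrt{18227 + E{\left(155,8 \right)}} = \sqrt{18227 + 378} = \sqrt{18605} = 61 \sqrt{5}$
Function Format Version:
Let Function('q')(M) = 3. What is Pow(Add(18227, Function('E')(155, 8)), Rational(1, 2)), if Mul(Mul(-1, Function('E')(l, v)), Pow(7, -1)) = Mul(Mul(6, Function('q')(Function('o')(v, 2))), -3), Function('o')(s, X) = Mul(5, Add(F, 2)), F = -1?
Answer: Mul(61, Pow(5, Rational(1, 2))) ≈ 136.40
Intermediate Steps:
Function('o')(s, X) = 5 (Function('o')(s, X) = Mul(5, Add(-1, 2)) = Mul(5, 1) = 5)
Function('E')(l, v) = 378 (Function('E')(l, v) = Mul(-7, Mul(Mul(6, 3), -3)) = Mul(-7, Mul(18, -3)) = Mul(-7, -54) = 378)
Pow(Add(18227, Function('E')(155, 8)), Rational(1, 2)) = Pow(Add(18227, 378), Rational(1, 2)) = Pow(18605, Rational(1, 2)) = Mul(61, Pow(5, Rational(1, 2)))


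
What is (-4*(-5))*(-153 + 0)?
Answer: -3060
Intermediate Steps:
(-4*(-5))*(-153 + 0) = 20*(-153) = -3060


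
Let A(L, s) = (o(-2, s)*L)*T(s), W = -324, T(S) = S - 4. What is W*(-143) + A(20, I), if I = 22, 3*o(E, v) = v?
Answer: 48972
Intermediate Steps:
o(E, v) = v/3
T(S) = -4 + S
A(L, s) = L*s*(-4 + s)/3 (A(L, s) = ((s/3)*L)*(-4 + s) = (L*s/3)*(-4 + s) = L*s*(-4 + s)/3)
W*(-143) + A(20, I) = -324*(-143) + (1/3)*20*22*(-4 + 22) = 46332 + (1/3)*20*22*18 = 46332 + 2640 = 48972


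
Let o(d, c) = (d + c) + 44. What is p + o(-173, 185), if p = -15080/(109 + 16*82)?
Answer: 2224/49 ≈ 45.388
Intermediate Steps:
o(d, c) = 44 + c + d (o(d, c) = (c + d) + 44 = 44 + c + d)
p = -520/49 (p = -15080/(109 + 1312) = -15080/1421 = -15080*1/1421 = -520/49 ≈ -10.612)
p + o(-173, 185) = -520/49 + (44 + 185 - 173) = -520/49 + 56 = 2224/49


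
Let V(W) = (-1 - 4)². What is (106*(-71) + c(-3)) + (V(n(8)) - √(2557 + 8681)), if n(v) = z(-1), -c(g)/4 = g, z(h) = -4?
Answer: -7489 - √11238 ≈ -7595.0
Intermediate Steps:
c(g) = -4*g
n(v) = -4
V(W) = 25 (V(W) = (-5)² = 25)
(106*(-71) + c(-3)) + (V(n(8)) - √(2557 + 8681)) = (106*(-71) - 4*(-3)) + (25 - √(2557 + 8681)) = (-7526 + 12) + (25 - √11238) = -7514 + (25 - √11238) = -7489 - √11238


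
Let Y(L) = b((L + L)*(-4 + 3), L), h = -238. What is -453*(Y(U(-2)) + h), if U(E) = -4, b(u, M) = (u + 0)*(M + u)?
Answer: 93318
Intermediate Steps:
b(u, M) = u*(M + u)
Y(L) = 2*L² (Y(L) = ((L + L)*(-4 + 3))*(L + (L + L)*(-4 + 3)) = ((2*L)*(-1))*(L + (2*L)*(-1)) = (-2*L)*(L - 2*L) = (-2*L)*(-L) = 2*L²)
-453*(Y(U(-2)) + h) = -453*(2*(-4)² - 238) = -453*(2*16 - 238) = -453*(32 - 238) = -453*(-206) = 93318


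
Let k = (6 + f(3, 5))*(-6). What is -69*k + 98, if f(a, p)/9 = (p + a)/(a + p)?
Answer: 6308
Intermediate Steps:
f(a, p) = 9 (f(a, p) = 9*((p + a)/(a + p)) = 9*((a + p)/(a + p)) = 9*1 = 9)
k = -90 (k = (6 + 9)*(-6) = 15*(-6) = -90)
-69*k + 98 = -69*(-90) + 98 = 6210 + 98 = 6308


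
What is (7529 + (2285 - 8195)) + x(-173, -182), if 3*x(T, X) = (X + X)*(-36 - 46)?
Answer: 34705/3 ≈ 11568.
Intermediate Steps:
x(T, X) = -164*X/3 (x(T, X) = ((X + X)*(-36 - 46))/3 = ((2*X)*(-82))/3 = (-164*X)/3 = -164*X/3)
(7529 + (2285 - 8195)) + x(-173, -182) = (7529 + (2285 - 8195)) - 164/3*(-182) = (7529 - 5910) + 29848/3 = 1619 + 29848/3 = 34705/3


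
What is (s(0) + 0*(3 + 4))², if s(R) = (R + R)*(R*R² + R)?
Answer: 0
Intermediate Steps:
s(R) = 2*R*(R + R³) (s(R) = (2*R)*(R³ + R) = (2*R)*(R + R³) = 2*R*(R + R³))
(s(0) + 0*(3 + 4))² = (2*0²*(1 + 0²) + 0*(3 + 4))² = (2*0*(1 + 0) + 0*7)² = (2*0*1 + 0)² = (0 + 0)² = 0² = 0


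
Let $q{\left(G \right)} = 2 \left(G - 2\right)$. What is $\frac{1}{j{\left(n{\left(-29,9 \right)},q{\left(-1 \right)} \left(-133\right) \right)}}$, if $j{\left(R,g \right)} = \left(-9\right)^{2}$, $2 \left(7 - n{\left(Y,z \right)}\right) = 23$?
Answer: $\frac{1}{81} \approx 0.012346$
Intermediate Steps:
$n{\left(Y,z \right)} = - \frac{9}{2}$ ($n{\left(Y,z \right)} = 7 - \frac{23}{2} = - \frac{9}{2}$)
$q{\left(G \right)} = -4 + 2 G$ ($q{\left(G \right)} = 2 \left(-2 + G\right) = -4 + 2 G$)
$j{\left(R,g \right)} = 81$
$\frac{1}{j{\left(n{\left(-29,9 \right)},q{\left(-1 \right)} \left(-133\right) \right)}} = \frac{1}{81}$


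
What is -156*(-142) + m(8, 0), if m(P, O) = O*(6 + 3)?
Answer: 22152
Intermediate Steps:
m(P, O) = 9*O (m(P, O) = O*9 = 9*O)
-156*(-142) + m(8, 0) = -156*(-142) + 9*0 = 22152 + 0 = 22152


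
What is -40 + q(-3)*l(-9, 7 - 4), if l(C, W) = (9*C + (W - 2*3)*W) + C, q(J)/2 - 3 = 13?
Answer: -3208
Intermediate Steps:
q(J) = 32 (q(J) = 6 + 2*13 = 6 + 26 = 32)
l(C, W) = 10*C + W*(-6 + W) (l(C, W) = (9*C + (W - 6)*W) + C = (9*C + (-6 + W)*W) + C = (9*C + W*(-6 + W)) + C = 10*C + W*(-6 + W))
-40 + q(-3)*l(-9, 7 - 4) = -40 + 32*((7 - 4)**2 - 6*(7 - 4) + 10*(-9)) = -40 + 32*(3**2 - 6*3 - 90) = -40 + 32*(9 - 18 - 90) = -40 + 32*(-99) = -40 - 3168 = -3208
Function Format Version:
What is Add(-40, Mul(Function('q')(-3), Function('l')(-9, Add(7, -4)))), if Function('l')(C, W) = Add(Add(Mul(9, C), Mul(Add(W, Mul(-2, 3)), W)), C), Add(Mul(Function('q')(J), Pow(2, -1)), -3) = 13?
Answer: -3208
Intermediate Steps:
Function('q')(J) = 32 (Function('q')(J) = Add(6, Mul(2, 13)) = Add(6, 26) = 32)
Function('l')(C, W) = Add(Mul(10, C), Mul(W, Add(-6, W))) (Function('l')(C, W) = Add(Add(Mul(9, C), Mul(Add(W, -6), W)), C) = Add(Add(Mul(9, C), Mul(Add(-6, W), W)), C) = Add(Add(Mul(9, C), Mul(W, Add(-6, W))), C) = Add(Mul(10, C), Mul(W, Add(-6, W))))
Add(-40, Mul(Function('q')(-3), Function('l')(-9, Add(7, -4)))) = Add(-40, Mul(32, Add(Pow(Add(7, -4), 2), Mul(-6, Add(7, -4)), Mul(10, -9)))) = Add(-40, Mul(32, Add(Pow(3, 2), Mul(-6, 3), -90))) = Add(-40, Mul(32, Add(9, -18, -90))) = Add(-40, Mul(32, -99)) = Add(-40, -3168) = -3208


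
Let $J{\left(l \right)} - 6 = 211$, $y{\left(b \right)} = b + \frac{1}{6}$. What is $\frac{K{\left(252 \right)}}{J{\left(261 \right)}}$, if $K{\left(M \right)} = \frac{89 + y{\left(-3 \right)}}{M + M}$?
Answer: $\frac{517}{656208} \approx 0.00078786$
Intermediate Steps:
$y{\left(b \right)} = \frac{1}{6} + b$ ($y{\left(b \right)} = b + \frac{1}{6} = \frac{1}{6} + b$)
$K{\left(M \right)} = \frac{517}{12 M}$ ($K{\left(M \right)} = \frac{89 + \left(\frac{1}{6} - 3\right)}{M + M} = \frac{89 - \frac{17}{6}}{2 M} = \frac{517 \frac{1}{2 M}}{6} = \frac{517}{12 M}$)
$J{\left(l \right)} = 217$ ($J{\left(l \right)} = 6 + 211 = 217$)
$\frac{K{\left(252 \right)}}{J{\left(261 \right)}} = \frac{\frac{517}{12} \cdot \frac{1}{252}}{217} = \frac{517}{12} \cdot \frac{1}{252} \cdot \frac{1}{217} = \frac{517}{3024} \cdot \frac{1}{217} = \frac{517}{656208}$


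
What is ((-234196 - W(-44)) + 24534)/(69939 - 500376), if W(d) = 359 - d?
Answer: 210065/430437 ≈ 0.48803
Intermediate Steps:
((-234196 - W(-44)) + 24534)/(69939 - 500376) = ((-234196 - (359 - 1*(-44))) + 24534)/(69939 - 500376) = ((-234196 - (359 + 44)) + 24534)/(-430437) = ((-234196 - 1*403) + 24534)*(-1/430437) = ((-234196 - 403) + 24534)*(-1/430437) = (-234599 + 24534)*(-1/430437) = -210065*(-1/430437) = 210065/430437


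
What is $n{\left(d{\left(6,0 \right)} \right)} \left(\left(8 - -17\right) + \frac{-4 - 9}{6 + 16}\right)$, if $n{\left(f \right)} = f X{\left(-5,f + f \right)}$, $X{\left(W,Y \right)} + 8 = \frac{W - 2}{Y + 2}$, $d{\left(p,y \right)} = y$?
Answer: $0$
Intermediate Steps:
$X{\left(W,Y \right)} = -8 + \frac{-2 + W}{2 + Y}$ ($X{\left(W,Y \right)} = -8 + \frac{W - 2}{Y + 2} = -8 + \frac{-2 + W}{2 + Y}$)
$n{\left(f \right)} = \frac{f \left(-23 - 16 f\right)}{2 + 2 f}$ ($n{\left(f \right)} = f \frac{-18 - 5 - 8 \left(f + f\right)}{2 + \left(f + f\right)} = f \frac{-18 - 5 - 8 \cdot 2 f}{2 + 2 f} = f \frac{-18 - 5 - 16 f}{2 + 2 f} = f \frac{-23 - 16 f}{2 + 2 f} = \frac{f \left(-23 - 16 f\right)}{2 + 2 f}$)
$n{\left(d{\left(6,0 \right)} \right)} \left(\left(8 - -17\right) + \frac{-4 - 9}{6 + 16}\right) = \left(-1\right) 0 \frac{1}{2 + 2 \cdot 0} \left(23 + 16 \cdot 0\right) \left(\left(8 - -17\right) + \frac{-4 - 9}{6 + 16}\right) = \left(-1\right) 0 \frac{1}{2 + 0} \left(23 + 0\right) \left(\left(8 + 17\right) - \frac{13}{22}\right) = \left(-1\right) 0 \cdot \frac{1}{2} \cdot 23 \left(25 - \frac{13}{22}\right) = 0 \cdot \frac{537}{22} = 0$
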